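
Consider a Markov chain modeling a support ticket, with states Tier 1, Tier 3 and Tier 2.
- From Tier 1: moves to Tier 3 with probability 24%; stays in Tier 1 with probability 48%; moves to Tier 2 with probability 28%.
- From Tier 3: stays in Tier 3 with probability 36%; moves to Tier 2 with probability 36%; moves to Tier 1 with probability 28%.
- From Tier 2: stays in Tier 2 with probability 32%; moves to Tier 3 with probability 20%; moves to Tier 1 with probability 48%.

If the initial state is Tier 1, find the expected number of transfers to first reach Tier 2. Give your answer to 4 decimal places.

3.3133

Let t(s) be the expected number of transfers to first reach Tier 2 from state s, with t(Tier 2) = 0. Conditioning on the first transfer:
t(Tier 1) = 1 + 0.48·t(Tier 1) + 0.24·t(Tier 3)
t(Tier 3) = 1 + 0.28·t(Tier 1) + 0.36·t(Tier 3)
Solving: t(Tier 1) = 3.3133, t(Tier 3) = 3.0120.
Expected transfers from Tier 1 to Tier 2: 3.3133.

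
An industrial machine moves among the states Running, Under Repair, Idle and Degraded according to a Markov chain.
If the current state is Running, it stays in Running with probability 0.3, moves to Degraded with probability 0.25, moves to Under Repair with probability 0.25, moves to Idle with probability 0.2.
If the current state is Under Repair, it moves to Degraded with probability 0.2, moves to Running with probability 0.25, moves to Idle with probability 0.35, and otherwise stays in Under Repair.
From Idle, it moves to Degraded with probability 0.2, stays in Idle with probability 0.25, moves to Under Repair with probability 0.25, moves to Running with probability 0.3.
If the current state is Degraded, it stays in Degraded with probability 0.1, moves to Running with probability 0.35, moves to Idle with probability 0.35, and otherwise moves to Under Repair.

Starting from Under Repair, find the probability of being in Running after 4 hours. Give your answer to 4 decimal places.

0.2983

Propagate the distribution vector 4 hours from Under Repair.
After 0 hours: (0.0000, 1.0000, 0.0000, 0.0000)
After 1 hour: (0.2500, 0.2000, 0.3500, 0.2000)
After 2 hours: (0.3000, 0.2300, 0.2775, 0.1925)
After 3 hours: (0.2981, 0.2289, 0.2773, 0.1958)
After 4 hours: (0.2983, 0.2288, 0.2776, 0.1953)
P(in Running after 4 hours) = 0.2983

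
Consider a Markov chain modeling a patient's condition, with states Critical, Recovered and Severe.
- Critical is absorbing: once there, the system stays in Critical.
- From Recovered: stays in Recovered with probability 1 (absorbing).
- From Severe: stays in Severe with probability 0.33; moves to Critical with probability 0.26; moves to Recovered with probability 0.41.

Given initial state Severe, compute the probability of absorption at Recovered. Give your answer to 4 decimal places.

0.6119

Let h(s) be the probability of absorption at Recovered starting from transient state s. Then h(Recovered) = 1 and h(Critical) = 0. By first-step analysis:
h(Severe) = 0.26·0 + 0.41·1 + 0.33·h(Severe)
Solving: h(Severe) = 0.6119.
Starting from Severe, the probability is 0.6119.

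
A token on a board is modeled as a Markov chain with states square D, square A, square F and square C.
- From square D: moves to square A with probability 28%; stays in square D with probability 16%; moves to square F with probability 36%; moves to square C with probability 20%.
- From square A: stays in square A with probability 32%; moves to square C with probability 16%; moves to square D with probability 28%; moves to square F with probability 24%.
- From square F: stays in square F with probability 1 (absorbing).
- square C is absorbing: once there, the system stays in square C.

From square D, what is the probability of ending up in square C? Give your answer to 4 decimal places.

Let h(s) be the probability of absorption at square C starting from transient state s. Then h(square C) = 1 and h(square F) = 0. By first-step analysis:
h(square D) = 0.16·h(square D) + 0.28·h(square A) + 0.36·0 + 0.2·1
h(square A) = 0.28·h(square D) + 0.32·h(square A) + 0.24·0 + 0.16·1
Solving: h(square D) = 0.3669, h(square A) = 0.3864.
Starting from square D, the probability is 0.3669.

0.3669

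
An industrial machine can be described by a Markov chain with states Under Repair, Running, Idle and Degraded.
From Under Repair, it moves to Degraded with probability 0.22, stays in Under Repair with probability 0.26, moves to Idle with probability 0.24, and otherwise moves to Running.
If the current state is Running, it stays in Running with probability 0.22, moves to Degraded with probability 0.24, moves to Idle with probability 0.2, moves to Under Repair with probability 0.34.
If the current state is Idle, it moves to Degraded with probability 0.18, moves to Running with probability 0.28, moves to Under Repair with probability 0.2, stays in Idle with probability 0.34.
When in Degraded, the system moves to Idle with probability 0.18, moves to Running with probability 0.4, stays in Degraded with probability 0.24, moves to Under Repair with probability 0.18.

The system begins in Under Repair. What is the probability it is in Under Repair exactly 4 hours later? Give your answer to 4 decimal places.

0.2511

Propagate the distribution vector 4 hours from Under Repair.
After 0 hours: (1.0000, 0.0000, 0.0000, 0.0000)
After 1 hour: (0.2600, 0.2800, 0.2400, 0.2200)
After 2 hours: (0.2504, 0.2896, 0.2396, 0.2204)
After 3 hours: (0.2512, 0.2891, 0.2392, 0.2206)
After 4 hours: (0.2511, 0.2891, 0.2391, 0.2206)
P(in Under Repair after 4 hours) = 0.2511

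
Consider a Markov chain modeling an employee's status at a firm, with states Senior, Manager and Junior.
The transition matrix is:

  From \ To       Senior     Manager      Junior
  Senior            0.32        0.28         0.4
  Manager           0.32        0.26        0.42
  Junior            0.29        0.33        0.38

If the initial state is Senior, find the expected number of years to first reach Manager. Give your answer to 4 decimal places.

3.3377

Let t(s) be the expected number of years to first reach Manager from state s, with t(Manager) = 0. Conditioning on the first year:
t(Senior) = 1 + 0.32·t(Senior) + 0.4·t(Junior)
t(Junior) = 1 + 0.29·t(Senior) + 0.38·t(Junior)
Solving: t(Senior) = 3.3377, t(Junior) = 3.1741.
Expected years from Senior to Manager: 3.3377.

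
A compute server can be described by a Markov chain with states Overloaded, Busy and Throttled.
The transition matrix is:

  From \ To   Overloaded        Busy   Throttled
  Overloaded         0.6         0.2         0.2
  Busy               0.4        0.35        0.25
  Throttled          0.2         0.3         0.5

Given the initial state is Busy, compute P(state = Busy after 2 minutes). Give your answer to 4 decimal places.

0.2775

Sum over the intermediate state after 1 minute:
P = P(Busy→Overloaded)·P(Overloaded→Busy) + P(Busy→Busy)·P(Busy→Busy) + P(Busy→Throttled)·P(Throttled→Busy)
  = 0.4×0.2 + 0.35×0.35 + 0.25×0.3
  = 0.0800 + 0.1225 + 0.0750 = 0.2775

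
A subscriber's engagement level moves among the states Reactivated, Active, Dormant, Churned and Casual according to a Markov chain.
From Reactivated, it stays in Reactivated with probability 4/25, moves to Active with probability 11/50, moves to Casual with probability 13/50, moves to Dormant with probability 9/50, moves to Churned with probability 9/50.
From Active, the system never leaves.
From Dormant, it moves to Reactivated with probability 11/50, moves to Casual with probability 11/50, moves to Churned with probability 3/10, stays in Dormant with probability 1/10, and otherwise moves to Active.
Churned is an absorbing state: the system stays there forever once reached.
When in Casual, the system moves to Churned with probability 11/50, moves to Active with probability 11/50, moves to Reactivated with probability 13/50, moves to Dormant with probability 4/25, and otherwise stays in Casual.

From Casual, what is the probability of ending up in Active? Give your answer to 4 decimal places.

0.4856

Let h(s) be the probability of absorption at Active starting from transient state s. Then h(Active) = 1 and h(Churned) = 0. By first-step analysis:
h(Reactivated) = 0.16·h(Reactivated) + 0.22·1 + 0.18·h(Dormant) + 0.18·0 + 0.26·h(Casual)
h(Dormant) = 0.22·h(Reactivated) + 0.16·1 + 0.1·h(Dormant) + 0.3·0 + 0.22·h(Casual)
h(Casual) = 0.26·h(Reactivated) + 0.22·1 + 0.16·h(Dormant) + 0.22·0 + 0.14·h(Casual)
Solving: h(Reactivated) = 0.5020, h(Dormant) = 0.4192, h(Casual) = 0.4856.
Starting from Casual, the probability is 0.4856.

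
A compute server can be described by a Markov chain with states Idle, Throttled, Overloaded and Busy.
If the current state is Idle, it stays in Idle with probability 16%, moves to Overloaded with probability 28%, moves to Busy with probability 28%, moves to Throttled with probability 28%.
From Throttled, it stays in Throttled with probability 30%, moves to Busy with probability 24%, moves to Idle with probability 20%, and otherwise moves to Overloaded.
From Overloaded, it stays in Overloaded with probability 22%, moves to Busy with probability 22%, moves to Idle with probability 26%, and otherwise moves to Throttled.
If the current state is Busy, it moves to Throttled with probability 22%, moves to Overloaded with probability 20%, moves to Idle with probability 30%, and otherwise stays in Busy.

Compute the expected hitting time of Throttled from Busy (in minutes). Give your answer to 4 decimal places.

Let t(s) be the expected number of minutes to first reach Throttled from state s, with t(Throttled) = 0. Conditioning on the first minute:
t(Idle) = 1 + 0.16·t(Idle) + 0.28·t(Overloaded) + 0.28·t(Busy)
t(Overloaded) = 1 + 0.26·t(Idle) + 0.22·t(Overloaded) + 0.22·t(Busy)
t(Busy) = 1 + 0.3·t(Idle) + 0.2·t(Overloaded) + 0.28·t(Busy)
Solving: t(Idle) = 3.7180, t(Overloaded) = 3.6349, t(Busy) = 3.9477.
Expected minutes from Busy to Throttled: 3.9477.

3.9477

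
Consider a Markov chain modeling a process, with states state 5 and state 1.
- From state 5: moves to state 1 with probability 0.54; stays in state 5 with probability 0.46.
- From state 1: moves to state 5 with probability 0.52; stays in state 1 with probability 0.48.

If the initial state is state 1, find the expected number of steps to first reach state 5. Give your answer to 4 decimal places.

1.9231

Let t(s) be the expected number of steps to first reach state 5 from state s, with t(state 5) = 0. Conditioning on the first step:
t(state 1) = 1 + 0.48·t(state 1)
Solving: t(state 1) = 1.9231.
Expected steps from state 1 to state 5: 1.9231.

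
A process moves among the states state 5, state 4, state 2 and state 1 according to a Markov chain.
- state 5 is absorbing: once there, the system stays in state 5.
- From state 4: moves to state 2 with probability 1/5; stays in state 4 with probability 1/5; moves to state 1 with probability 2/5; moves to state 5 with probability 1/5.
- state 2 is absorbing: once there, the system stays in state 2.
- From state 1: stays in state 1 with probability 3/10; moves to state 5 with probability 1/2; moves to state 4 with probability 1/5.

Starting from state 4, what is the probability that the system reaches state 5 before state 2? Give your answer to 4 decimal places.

Let h(s) be the probability of absorption at state 5 starting from transient state s. Then h(state 5) = 1 and h(state 2) = 0. By first-step analysis:
h(state 4) = 0.2·1 + 0.2·h(state 4) + 0.2·0 + 0.4·h(state 1)
h(state 1) = 0.5·1 + 0.2·h(state 4) + 0.3·h(state 1)
Solving: h(state 4) = 0.7083, h(state 1) = 0.9167.
Starting from state 4, the probability is 0.7083.

0.7083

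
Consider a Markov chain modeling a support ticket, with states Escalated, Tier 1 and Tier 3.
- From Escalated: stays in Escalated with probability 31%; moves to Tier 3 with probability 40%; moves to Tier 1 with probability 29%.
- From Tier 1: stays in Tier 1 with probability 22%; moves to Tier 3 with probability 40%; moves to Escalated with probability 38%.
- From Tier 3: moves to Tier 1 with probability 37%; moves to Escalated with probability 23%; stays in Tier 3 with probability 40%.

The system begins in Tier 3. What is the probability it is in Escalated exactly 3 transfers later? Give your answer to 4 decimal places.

0.2987

Propagate the distribution vector 3 transfers from Tier 3.
After 0 transfers: (0.0000, 0.0000, 1.0000)
After 1 transfer: (0.2300, 0.3700, 0.4000)
After 2 transfers: (0.3039, 0.2961, 0.4000)
After 3 transfers: (0.2987, 0.3013, 0.4000)
P(in Escalated after 3 transfers) = 0.2987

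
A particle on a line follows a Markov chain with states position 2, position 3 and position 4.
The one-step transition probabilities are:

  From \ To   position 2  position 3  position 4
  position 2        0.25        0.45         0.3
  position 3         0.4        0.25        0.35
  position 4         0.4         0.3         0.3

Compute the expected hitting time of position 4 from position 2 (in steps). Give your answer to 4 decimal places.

Let t(s) be the expected number of steps to first reach position 4 from state s, with t(position 4) = 0. Conditioning on the first step:
t(position 2) = 1 + 0.25·t(position 2) + 0.45·t(position 3)
t(position 3) = 1 + 0.4·t(position 2) + 0.25·t(position 3)
Solving: t(position 2) = 3.1373, t(position 3) = 3.0065.
Expected steps from position 2 to position 4: 3.1373.

3.1373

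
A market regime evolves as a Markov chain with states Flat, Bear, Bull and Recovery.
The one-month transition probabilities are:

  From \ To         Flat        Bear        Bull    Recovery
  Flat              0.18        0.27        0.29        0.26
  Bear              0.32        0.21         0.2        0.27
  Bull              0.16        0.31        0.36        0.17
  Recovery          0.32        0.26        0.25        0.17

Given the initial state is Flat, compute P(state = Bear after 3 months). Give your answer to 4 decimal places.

Propagate the distribution vector 3 months from Flat.
After 0 months: (1.0000, 0.0000, 0.0000, 0.0000)
After 1 month: (0.1800, 0.2700, 0.2900, 0.2600)
After 2 months: (0.2484, 0.2628, 0.2756, 0.2132)
After 3 months: (0.2411, 0.2631, 0.2771, 0.2186)
P(in Bear after 3 months) = 0.2631

0.2631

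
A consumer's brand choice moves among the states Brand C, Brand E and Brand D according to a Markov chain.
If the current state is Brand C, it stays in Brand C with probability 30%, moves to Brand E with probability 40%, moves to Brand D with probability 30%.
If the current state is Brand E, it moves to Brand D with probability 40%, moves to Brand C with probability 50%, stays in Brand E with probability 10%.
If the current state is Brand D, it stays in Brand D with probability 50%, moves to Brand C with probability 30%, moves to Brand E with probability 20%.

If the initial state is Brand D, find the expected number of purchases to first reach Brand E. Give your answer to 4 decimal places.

Let t(s) be the expected number of purchases to first reach Brand E from state s, with t(Brand E) = 0. Conditioning on the first purchase:
t(Brand C) = 1 + 0.3·t(Brand C) + 0.3·t(Brand D)
t(Brand D) = 1 + 0.3·t(Brand C) + 0.5·t(Brand D)
Solving: t(Brand C) = 3.0769, t(Brand D) = 3.8462.
Expected purchases from Brand D to Brand E: 3.8462.

3.8462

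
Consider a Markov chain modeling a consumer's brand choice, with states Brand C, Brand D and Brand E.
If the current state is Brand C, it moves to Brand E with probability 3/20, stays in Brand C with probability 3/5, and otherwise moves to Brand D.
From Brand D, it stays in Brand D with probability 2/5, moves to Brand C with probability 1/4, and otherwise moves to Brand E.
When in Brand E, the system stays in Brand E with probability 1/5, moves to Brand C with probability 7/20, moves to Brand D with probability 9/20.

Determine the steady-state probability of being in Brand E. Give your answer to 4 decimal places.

Let the stationary distribution be π with π = πP and π_1 + π_2 + π_3 = 1.
π_1 = 0.6·π_1 + 0.25·π_2 + 0.35·π_3
π_2 = 0.25·π_1 + 0.4·π_2 + 0.45·π_3
Solving with the normalization constraint gives π = (0.4202, 0.3485, 0.2313).
So the stationary probability of Brand E is 0.2313.

0.2313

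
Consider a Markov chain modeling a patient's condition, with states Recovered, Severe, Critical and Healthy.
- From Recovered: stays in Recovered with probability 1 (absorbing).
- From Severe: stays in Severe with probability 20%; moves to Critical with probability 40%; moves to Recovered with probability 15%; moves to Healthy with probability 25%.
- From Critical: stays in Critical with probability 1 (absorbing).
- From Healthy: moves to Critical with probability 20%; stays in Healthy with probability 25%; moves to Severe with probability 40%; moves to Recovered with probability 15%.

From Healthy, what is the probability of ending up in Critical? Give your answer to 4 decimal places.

Let h(s) be the probability of absorption at Critical starting from transient state s. Then h(Critical) = 1 and h(Recovered) = 0. By first-step analysis:
h(Severe) = 0.15·0 + 0.2·h(Severe) + 0.4·1 + 0.25·h(Healthy)
h(Healthy) = 0.15·0 + 0.4·h(Severe) + 0.2·1 + 0.25·h(Healthy)
Solving: h(Severe) = 0.7000, h(Healthy) = 0.6400.
Starting from Healthy, the probability is 0.6400.

0.6400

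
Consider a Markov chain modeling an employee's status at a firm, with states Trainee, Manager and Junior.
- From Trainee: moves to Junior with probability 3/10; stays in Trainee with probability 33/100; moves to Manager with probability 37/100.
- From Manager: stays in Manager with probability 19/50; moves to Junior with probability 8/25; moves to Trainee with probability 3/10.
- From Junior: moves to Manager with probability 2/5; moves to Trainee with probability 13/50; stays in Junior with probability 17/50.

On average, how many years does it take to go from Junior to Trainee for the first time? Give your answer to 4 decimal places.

3.6273

Let t(s) be the expected number of years to first reach Trainee from state s, with t(Trainee) = 0. Conditioning on the first year:
t(Manager) = 1 + 0.38·t(Manager) + 0.32·t(Junior)
t(Junior) = 1 + 0.4·t(Manager) + 0.34·t(Junior)
Solving: t(Manager) = 3.4851, t(Junior) = 3.6273.
Expected years from Junior to Trainee: 3.6273.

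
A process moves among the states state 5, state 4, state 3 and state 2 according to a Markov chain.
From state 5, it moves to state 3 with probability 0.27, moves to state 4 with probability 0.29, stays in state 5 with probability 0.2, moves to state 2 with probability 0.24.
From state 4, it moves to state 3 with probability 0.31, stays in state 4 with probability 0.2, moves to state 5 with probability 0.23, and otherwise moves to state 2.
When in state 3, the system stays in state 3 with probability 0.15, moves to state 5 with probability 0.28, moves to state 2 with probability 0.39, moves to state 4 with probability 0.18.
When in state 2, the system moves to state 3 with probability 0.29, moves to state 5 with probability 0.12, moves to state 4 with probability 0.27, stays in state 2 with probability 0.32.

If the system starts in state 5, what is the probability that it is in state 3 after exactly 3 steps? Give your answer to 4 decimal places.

Propagate the distribution vector 3 steps from state 5.
After 0 steps: (1.0000, 0.0000, 0.0000, 0.0000)
After 1 step: (0.2000, 0.2900, 0.2700, 0.2400)
After 2 steps: (0.2111, 0.2294, 0.2540, 0.3055)
After 3 steps: (0.2028, 0.2353, 0.2548, 0.3071)
P(in state 3 after 3 steps) = 0.2548

0.2548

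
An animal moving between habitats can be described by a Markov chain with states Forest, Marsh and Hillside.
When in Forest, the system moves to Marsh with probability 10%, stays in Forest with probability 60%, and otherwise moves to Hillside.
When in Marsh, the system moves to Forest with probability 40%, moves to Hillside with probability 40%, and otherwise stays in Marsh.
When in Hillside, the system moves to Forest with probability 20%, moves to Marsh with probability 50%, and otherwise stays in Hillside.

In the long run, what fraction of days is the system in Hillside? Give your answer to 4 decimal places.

0.3256

Let the stationary distribution be π with π = πP and π_1 + π_2 + π_3 = 1.
π_1 = 0.6·π_1 + 0.4·π_2 + 0.2·π_3
π_2 = 0.1·π_1 + 0.2·π_2 + 0.5·π_3
Solving with the normalization constraint gives π = (0.4186, 0.2558, 0.3256).
So the stationary probability of Hillside is 0.3256.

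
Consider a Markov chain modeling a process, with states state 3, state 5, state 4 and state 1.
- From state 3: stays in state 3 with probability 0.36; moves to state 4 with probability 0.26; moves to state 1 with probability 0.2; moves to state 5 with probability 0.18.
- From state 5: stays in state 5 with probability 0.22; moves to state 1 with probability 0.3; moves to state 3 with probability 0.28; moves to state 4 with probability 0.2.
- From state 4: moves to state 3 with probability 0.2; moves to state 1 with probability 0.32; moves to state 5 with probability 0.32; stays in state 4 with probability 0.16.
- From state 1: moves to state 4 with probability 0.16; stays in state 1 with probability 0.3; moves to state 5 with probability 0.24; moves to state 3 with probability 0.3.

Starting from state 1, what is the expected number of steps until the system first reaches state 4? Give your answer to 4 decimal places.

4.9969

Let t(s) be the expected number of steps to first reach state 4 from state s, with t(state 4) = 0. Conditioning on the first step:
t(state 3) = 1 + 0.36·t(state 3) + 0.18·t(state 5) + 0.2·t(state 1)
t(state 5) = 1 + 0.28·t(state 3) + 0.22·t(state 5) + 0.3·t(state 1)
t(state 1) = 1 + 0.3·t(state 3) + 0.24·t(state 5) + 0.3·t(state 1)
Solving: t(state 3) = 4.4771, t(state 5) = 4.8111, t(state 1) = 4.9969.
Expected steps from state 1 to state 4: 4.9969.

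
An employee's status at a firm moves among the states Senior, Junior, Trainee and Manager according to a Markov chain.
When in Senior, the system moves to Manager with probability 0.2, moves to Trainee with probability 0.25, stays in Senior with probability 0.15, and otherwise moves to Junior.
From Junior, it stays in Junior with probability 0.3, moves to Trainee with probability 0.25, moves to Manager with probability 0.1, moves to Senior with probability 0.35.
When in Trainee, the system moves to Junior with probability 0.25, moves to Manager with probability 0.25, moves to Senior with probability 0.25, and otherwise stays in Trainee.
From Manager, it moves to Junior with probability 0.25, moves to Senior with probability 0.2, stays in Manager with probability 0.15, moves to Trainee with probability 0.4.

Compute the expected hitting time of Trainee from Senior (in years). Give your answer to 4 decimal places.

Let t(s) be the expected number of years to first reach Trainee from state s, with t(Trainee) = 0. Conditioning on the first year:
t(Senior) = 1 + 0.15·t(Senior) + 0.4·t(Junior) + 0.2·t(Manager)
t(Junior) = 1 + 0.35·t(Senior) + 0.3·t(Junior) + 0.1·t(Manager)
t(Manager) = 1 + 0.2·t(Senior) + 0.25·t(Junior) + 0.15·t(Manager)
Solving: t(Senior) = 3.6538, t(Junior) = 3.7019, t(Manager) = 3.1250.
Expected years from Senior to Trainee: 3.6538.

3.6538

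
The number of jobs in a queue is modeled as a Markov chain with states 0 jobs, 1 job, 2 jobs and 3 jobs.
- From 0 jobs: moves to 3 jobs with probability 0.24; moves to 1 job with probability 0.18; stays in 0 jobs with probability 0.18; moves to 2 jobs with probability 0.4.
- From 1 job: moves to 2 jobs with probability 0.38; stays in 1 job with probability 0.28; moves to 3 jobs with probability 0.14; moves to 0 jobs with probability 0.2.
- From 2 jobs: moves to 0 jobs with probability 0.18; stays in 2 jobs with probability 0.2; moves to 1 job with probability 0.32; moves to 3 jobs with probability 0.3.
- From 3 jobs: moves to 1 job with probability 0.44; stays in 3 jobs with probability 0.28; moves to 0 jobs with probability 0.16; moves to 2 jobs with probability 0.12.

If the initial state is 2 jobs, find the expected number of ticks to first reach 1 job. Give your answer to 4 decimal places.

3.0334

Let t(s) be the expected number of ticks to first reach 1 job from state s, with t(1 job) = 0. Conditioning on the first tick:
t(0 jobs) = 1 + 0.18·t(0 jobs) + 0.4·t(2 jobs) + 0.24·t(3 jobs)
t(2 jobs) = 1 + 0.18·t(0 jobs) + 0.2·t(2 jobs) + 0.3·t(3 jobs)
t(3 jobs) = 1 + 0.16·t(0 jobs) + 0.12·t(2 jobs) + 0.28·t(3 jobs)
Solving: t(0 jobs) = 3.4801, t(2 jobs) = 3.0334, t(3 jobs) = 2.6678.
Expected ticks from 2 jobs to 1 job: 3.0334.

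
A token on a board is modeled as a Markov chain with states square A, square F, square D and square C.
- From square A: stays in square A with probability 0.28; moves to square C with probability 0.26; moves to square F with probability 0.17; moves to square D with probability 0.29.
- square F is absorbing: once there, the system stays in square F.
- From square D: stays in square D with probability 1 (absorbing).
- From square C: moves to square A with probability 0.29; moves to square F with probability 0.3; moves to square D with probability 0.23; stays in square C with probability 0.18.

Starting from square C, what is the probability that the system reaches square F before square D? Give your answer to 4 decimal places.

0.5151

Let h(s) be the probability of absorption at square F starting from transient state s. Then h(square F) = 1 and h(square D) = 0. By first-step analysis:
h(square A) = 0.28·h(square A) + 0.17·1 + 0.29·0 + 0.26·h(square C)
h(square C) = 0.29·h(square A) + 0.3·1 + 0.23·0 + 0.18·h(square C)
Solving: h(square A) = 0.4221, h(square C) = 0.5151.
Starting from square C, the probability is 0.5151.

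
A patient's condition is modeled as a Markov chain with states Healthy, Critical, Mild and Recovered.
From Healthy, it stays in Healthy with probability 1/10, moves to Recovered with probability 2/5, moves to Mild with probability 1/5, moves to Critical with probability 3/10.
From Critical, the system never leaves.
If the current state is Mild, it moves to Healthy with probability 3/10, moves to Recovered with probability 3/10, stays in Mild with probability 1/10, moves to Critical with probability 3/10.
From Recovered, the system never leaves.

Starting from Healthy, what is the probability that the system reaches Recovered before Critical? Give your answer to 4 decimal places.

0.5600

Let h(s) be the probability of absorption at Recovered starting from transient state s. Then h(Recovered) = 1 and h(Critical) = 0. By first-step analysis:
h(Healthy) = 0.1·h(Healthy) + 0.3·0 + 0.2·h(Mild) + 0.4·1
h(Mild) = 0.3·h(Healthy) + 0.3·0 + 0.1·h(Mild) + 0.3·1
Solving: h(Healthy) = 0.5600, h(Mild) = 0.5200.
Starting from Healthy, the probability is 0.5600.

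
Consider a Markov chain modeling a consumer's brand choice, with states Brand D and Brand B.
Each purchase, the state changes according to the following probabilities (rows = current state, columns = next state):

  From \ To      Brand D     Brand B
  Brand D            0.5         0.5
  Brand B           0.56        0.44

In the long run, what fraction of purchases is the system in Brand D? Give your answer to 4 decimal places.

0.5283

Let the stationary distribution be π with π = πP and π_1 + π_2 = 1.
π_1 = 0.5·π_1 + 0.56·π_2
Solving with the normalization constraint gives π = (0.5283, 0.4717).
So the stationary probability of Brand D is 0.5283.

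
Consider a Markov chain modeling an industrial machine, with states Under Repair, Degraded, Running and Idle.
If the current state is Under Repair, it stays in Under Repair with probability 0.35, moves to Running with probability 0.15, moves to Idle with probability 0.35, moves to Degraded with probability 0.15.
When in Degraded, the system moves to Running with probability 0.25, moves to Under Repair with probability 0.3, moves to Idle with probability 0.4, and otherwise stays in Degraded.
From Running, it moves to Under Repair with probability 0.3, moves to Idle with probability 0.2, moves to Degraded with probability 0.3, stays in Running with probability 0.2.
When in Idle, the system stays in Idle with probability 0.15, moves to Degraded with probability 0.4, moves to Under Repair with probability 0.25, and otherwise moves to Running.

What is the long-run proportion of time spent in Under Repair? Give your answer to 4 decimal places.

0.3012

Let the stationary distribution be π with π = πP and π_1 + π_2 + π_3 + π_4 = 1.
π_1 = 0.35·π_1 + 0.3·π_2 + 0.3·π_3 + 0.25·π_4
π_2 = 0.15·π_1 + 0.05·π_2 + 0.3·π_3 + 0.4·π_4
π_3 = 0.15·π_1 + 0.25·π_2 + 0.2·π_3 + 0.2·π_4
Solving with the normalization constraint gives π = (0.3012, 0.2260, 0.1962, 0.2766).
So the stationary probability of Under Repair is 0.3012.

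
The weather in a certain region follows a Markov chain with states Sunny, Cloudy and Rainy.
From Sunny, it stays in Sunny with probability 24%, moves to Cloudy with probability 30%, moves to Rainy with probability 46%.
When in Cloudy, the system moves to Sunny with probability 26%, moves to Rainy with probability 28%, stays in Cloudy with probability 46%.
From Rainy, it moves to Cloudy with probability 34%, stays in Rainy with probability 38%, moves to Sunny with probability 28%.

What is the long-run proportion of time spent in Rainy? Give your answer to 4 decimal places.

0.3635

Let the stationary distribution be π with π = πP and π_1 + π_2 + π_3 = 1.
π_1 = 0.24·π_1 + 0.26·π_2 + 0.28·π_3
π_2 = 0.3·π_1 + 0.46·π_2 + 0.34·π_3
Solving with the normalization constraint gives π = (0.2620, 0.3745, 0.3635).
So the stationary probability of Rainy is 0.3635.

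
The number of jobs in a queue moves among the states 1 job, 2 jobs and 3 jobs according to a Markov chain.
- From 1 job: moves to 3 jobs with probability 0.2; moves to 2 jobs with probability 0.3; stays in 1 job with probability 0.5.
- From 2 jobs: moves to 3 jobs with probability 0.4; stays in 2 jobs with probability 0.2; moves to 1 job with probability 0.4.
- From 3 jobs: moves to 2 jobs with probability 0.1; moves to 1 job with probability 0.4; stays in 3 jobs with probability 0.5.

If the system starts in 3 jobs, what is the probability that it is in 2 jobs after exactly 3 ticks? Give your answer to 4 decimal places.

Propagate the distribution vector 3 ticks from 3 jobs.
After 0 ticks: (0.0000, 0.0000, 1.0000)
After 1 tick: (0.4000, 0.1000, 0.5000)
After 2 ticks: (0.4400, 0.1900, 0.3700)
After 3 ticks: (0.4440, 0.2070, 0.3490)
P(in 2 jobs after 3 ticks) = 0.2070

0.2070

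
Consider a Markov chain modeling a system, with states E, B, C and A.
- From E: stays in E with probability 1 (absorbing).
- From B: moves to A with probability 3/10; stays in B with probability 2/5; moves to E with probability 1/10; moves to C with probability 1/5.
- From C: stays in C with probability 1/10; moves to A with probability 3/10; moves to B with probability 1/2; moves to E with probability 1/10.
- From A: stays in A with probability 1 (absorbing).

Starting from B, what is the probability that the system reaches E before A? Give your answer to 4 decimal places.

Let h(s) be the probability of absorption at E starting from transient state s. Then h(E) = 1 and h(A) = 0. By first-step analysis:
h(B) = 0.1·1 + 0.4·h(B) + 0.2·h(C) + 0.3·0
h(C) = 0.1·1 + 0.5·h(B) + 0.1·h(C) + 0.3·0
Solving: h(B) = 0.2500, h(C) = 0.2500.
Starting from B, the probability is 0.2500.

0.2500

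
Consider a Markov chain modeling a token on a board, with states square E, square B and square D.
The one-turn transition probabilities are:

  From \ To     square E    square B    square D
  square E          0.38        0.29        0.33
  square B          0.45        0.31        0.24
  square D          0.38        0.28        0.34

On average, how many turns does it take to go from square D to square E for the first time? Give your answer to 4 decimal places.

Let t(s) be the expected number of turns to first reach square E from state s, with t(square E) = 0. Conditioning on the first turn:
t(square B) = 1 + 0.31·t(square B) + 0.24·t(square D)
t(square D) = 1 + 0.28·t(square B) + 0.34·t(square D)
Solving: t(square B) = 2.3184, t(square D) = 2.4987.
Expected turns from square D to square E: 2.4987.

2.4987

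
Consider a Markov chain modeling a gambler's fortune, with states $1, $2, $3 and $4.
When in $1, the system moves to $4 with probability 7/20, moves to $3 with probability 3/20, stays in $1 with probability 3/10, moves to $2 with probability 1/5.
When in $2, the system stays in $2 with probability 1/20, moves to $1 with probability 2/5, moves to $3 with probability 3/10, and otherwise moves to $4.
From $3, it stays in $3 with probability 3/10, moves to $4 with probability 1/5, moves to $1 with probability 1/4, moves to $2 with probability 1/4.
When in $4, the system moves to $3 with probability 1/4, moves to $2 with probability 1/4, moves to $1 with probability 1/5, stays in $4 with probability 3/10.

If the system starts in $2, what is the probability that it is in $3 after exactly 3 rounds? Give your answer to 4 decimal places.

Propagate the distribution vector 3 rounds from $2.
After 0 rounds: (0.0000, 1.0000, 0.0000, 0.0000)
After 1 round: (0.4000, 0.0500, 0.3000, 0.2500)
After 2 rounds: (0.2650, 0.2200, 0.2275, 0.2875)
After 3 rounds: (0.2819, 0.1928, 0.2459, 0.2795)
P(in $3 after 3 rounds) = 0.2459

0.2459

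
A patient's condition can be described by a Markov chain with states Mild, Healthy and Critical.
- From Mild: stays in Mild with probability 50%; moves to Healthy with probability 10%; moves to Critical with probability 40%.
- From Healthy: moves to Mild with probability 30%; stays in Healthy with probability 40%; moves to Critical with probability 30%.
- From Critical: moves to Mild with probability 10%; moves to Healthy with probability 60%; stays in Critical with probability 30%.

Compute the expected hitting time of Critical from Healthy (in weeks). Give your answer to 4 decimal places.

2.9630

Let t(s) be the expected number of weeks to first reach Critical from state s, with t(Critical) = 0. Conditioning on the first week:
t(Mild) = 1 + 0.5·t(Mild) + 0.1·t(Healthy)
t(Healthy) = 1 + 0.3·t(Mild) + 0.4·t(Healthy)
Solving: t(Mild) = 2.5926, t(Healthy) = 2.9630.
Expected weeks from Healthy to Critical: 2.9630.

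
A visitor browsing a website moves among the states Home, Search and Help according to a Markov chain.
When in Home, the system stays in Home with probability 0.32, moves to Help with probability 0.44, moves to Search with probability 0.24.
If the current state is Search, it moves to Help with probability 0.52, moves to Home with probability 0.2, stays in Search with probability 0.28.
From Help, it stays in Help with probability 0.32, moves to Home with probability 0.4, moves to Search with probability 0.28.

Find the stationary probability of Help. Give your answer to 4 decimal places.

Let the stationary distribution be π with π = πP and π_1 + π_2 + π_3 = 1.
π_1 = 0.32·π_1 + 0.2·π_2 + 0.4·π_3
π_2 = 0.24·π_1 + 0.28·π_2 + 0.28·π_3
Solving with the normalization constraint gives π = (0.3209, 0.2672, 0.4119).
So the stationary probability of Help is 0.4119.

0.4119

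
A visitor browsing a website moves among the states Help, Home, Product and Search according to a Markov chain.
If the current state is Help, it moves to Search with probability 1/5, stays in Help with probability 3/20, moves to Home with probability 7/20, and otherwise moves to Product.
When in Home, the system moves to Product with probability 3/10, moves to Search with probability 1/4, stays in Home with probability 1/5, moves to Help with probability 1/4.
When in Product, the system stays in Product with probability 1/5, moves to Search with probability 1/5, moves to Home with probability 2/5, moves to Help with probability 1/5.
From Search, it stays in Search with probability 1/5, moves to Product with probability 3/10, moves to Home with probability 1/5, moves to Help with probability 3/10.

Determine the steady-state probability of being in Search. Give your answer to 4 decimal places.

Let the stationary distribution be π with π = πP and π_1 + π_2 + π_3 + π_4 = 1.
π_1 = 0.15·π_1 + 0.25·π_2 + 0.2·π_3 + 0.3·π_4
π_2 = 0.35·π_1 + 0.2·π_2 + 0.4·π_3 + 0.2·π_4
π_3 = 0.3·π_1 + 0.3·π_2 + 0.2·π_3 + 0.3·π_4
Solving with the normalization constraint gives π = (0.2246, 0.2882, 0.2727, 0.2144).
So the stationary probability of Search is 0.2144.

0.2144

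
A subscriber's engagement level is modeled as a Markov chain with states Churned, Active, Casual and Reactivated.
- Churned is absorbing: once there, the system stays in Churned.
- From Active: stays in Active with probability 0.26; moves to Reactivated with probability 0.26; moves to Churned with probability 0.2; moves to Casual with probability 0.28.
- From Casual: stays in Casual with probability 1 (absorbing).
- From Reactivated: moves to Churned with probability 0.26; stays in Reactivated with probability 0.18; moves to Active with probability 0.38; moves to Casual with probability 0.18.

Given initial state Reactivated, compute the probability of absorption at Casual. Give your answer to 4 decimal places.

0.4717

Let h(s) be the probability of absorption at Casual starting from transient state s. Then h(Casual) = 1 and h(Churned) = 0. By first-step analysis:
h(Active) = 0.2·0 + 0.26·h(Active) + 0.28·1 + 0.26·h(Reactivated)
h(Reactivated) = 0.26·0 + 0.38·h(Active) + 0.18·1 + 0.18·h(Reactivated)
Solving: h(Active) = 0.5441, h(Reactivated) = 0.4717.
Starting from Reactivated, the probability is 0.4717.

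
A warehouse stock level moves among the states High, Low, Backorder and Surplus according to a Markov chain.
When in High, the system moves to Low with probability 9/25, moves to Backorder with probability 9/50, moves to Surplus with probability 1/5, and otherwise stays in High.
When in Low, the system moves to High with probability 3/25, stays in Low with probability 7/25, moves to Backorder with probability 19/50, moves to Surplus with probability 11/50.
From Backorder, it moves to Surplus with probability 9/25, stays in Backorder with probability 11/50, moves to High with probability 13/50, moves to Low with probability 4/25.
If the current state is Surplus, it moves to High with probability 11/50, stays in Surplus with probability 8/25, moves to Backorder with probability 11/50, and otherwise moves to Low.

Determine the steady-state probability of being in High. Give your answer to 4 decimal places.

0.2131

Let the stationary distribution be π with π = πP and π_1 + π_2 + π_3 + π_4 = 1.
π_1 = 0.26·π_1 + 0.12·π_2 + 0.26·π_3 + 0.22·π_4
π_2 = 0.36·π_1 + 0.28·π_2 + 0.16·π_3 + 0.24·π_4
π_3 = 0.18·π_1 + 0.38·π_2 + 0.22·π_3 + 0.22·π_4
Solving with the normalization constraint gives π = (0.2131, 0.2556, 0.2524, 0.2790).
So the stationary probability of High is 0.2131.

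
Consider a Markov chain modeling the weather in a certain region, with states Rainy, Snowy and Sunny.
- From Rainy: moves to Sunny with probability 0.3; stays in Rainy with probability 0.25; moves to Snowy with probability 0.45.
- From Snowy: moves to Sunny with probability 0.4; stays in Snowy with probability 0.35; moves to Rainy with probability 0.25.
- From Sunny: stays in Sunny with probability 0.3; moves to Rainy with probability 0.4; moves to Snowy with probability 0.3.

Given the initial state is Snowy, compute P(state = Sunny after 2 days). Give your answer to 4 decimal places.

Sum over the intermediate state after 1 day:
P = P(Snowy→Rainy)·P(Rainy→Sunny) + P(Snowy→Snowy)·P(Snowy→Sunny) + P(Snowy→Sunny)·P(Sunny→Sunny)
  = 0.25×0.3 + 0.35×0.4 + 0.4×0.3
  = 0.0750 + 0.1400 + 0.1200 = 0.3350

0.3350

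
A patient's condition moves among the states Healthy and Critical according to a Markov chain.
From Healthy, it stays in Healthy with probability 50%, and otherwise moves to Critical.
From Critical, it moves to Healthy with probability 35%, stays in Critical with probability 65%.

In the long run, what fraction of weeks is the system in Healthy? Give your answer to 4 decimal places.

Let the stationary distribution be π with π = πP and π_1 + π_2 = 1.
π_1 = 0.5·π_1 + 0.35·π_2
Solving with the normalization constraint gives π = (0.4118, 0.5882).
So the stationary probability of Healthy is 0.4118.

0.4118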